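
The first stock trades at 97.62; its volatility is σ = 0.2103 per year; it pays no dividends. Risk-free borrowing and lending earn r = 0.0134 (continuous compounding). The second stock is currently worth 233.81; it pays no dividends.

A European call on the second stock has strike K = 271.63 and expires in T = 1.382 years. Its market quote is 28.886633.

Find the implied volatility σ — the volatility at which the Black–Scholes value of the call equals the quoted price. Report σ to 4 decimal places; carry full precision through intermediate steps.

sigma = 0.3728

At σ = 0.3728 the Black–Scholes value reproduces the quote:
σ√T = 0.3728·√1.382 = 0.438258
d₁ = (ln(S/K) + (r+σ²/2)T) / (σ√T) = (ln(233.81/271.63) + (0.0134+0.3728²/2)·1.382) / 0.438258 = (-0.149932 + 0.114554) / 0.438258 = -0.080724
d₂ = d₁ − σ√T = -0.080724 − 0.438258 = -0.518983
e^{−rT} = 0.981652
N(d₁) = 0.467831,  N(d₂) = 0.301886
V = S·N(d₁) − K·e^{−rT}·N(d₂) = 109.383457 − 80.496824 = 28.886633 (the observed quote) — the price is monotone increasing in volatility, hence this σ is the only solution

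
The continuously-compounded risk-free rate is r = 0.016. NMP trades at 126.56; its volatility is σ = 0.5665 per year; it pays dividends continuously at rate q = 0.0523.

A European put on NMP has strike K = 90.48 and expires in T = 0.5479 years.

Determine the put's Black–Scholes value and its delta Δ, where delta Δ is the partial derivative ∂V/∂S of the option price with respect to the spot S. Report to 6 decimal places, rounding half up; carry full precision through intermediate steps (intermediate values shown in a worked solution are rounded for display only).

price = 5.675443
Δ = -0.163147

σ√T = 0.5665·√0.5479 = 0.419325
d₁ = (ln(S/K) + (r−q+σ²/2)T) / (σ√T) = (ln(126.56/90.48) + (0.016−0.0523+0.5665²/2)·0.5479) / 0.419325 = (0.335588 + 0.068028) / 0.419325 = 0.962537
d₂ = d₁ − σ√T = 0.962537 − 0.419325 = 0.543212
e^{−rT} = 0.991272
e^{−qT} = 0.971751
N(−d₁) = 0.167890,  N(−d₂) = 0.293492
Put price V = K·e^{−rT}·N(−d₂) − S·e^{−qT}·N(−d₁) = 26.323375 − 20.647932 = 5.675443
Δ = −e^{−qT}·N(−d₁) = -0.163147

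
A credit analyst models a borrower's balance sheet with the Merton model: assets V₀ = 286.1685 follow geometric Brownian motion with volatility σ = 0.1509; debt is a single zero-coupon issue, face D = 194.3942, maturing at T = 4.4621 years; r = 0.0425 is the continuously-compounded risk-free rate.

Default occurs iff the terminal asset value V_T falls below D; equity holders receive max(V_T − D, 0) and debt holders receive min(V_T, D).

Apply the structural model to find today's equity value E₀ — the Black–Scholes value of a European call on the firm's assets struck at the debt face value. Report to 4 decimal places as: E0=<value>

Apply the equity-as-call identities (strike 194.3942, horizon 4.4621 years):
d₁ = [ln(V₀/D) + (r + σ²/2)T] / (σ√T)
   = [ln(286.1685/194.3942) + (0.0425 + 0.5·0.1509²)·4.4621] / (0.1509·√4.4621)
   = [0.386693 + 0.240442] / 0.318756 = 1.967442
d₂ = d₁ − σ√T = 1.967442 − 0.318756 = 1.648686
N(d₁) = 0.975434,  N(d₂) = 0.950394,  e^(−rT) = 0.827258
E₀ = V₀·N(d₁) − D·e^(−rT)·N(d₂)
   = 286.1685·0.975434 − 194.3942·0.827258·0.950394 = 126.301730

E0=126.3017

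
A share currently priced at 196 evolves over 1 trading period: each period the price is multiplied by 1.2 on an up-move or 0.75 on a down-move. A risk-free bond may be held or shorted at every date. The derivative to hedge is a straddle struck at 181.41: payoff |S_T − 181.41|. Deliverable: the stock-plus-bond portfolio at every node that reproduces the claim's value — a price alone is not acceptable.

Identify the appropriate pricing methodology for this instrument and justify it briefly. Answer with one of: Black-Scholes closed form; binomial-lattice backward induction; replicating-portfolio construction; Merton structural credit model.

Key observation: what is demanded is not a single number but the (Δ, B) position at each node of the 1.2/0.75 tree starting at 196; constructing those positions is the replicating-portfolio method.

framework: replicating-portfolio construction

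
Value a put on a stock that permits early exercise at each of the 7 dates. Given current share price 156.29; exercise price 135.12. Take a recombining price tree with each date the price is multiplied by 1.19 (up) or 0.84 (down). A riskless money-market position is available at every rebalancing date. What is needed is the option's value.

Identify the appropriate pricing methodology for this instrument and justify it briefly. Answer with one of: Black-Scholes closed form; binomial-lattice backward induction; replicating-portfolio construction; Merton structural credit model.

Key observation: the put (strike 135.12 on spot 156.29) is American-style on a 7-step discrete price model, so the early-exercise decision at every node requires stepwise backward valuation — a closed form cannot price the exercise right.

framework: binomial-lattice backward induction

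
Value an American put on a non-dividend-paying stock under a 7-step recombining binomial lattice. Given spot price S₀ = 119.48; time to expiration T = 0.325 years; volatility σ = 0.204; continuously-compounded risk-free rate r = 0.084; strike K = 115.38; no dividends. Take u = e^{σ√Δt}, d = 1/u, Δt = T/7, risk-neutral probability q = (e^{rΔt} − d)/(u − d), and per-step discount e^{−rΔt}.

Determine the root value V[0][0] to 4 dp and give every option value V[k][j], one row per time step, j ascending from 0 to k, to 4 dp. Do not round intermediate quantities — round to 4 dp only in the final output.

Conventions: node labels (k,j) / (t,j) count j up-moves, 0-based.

price = 2.7069
tree:
2.7069
4.4244 1.2245
7.0054 2.1995 0.3807
10.6611 3.8595 0.7639 0.0484
15.1645 6.5615 1.5245 0.1042 0.0000
19.4742 10.6611 3.0241 0.2242 0.0000 0.0000
23.5986 15.1645 5.9554 0.4825 0.0000 0.0000 0.0000
27.5456 19.4742 10.6611 1.0382 0.0000 0.0000 0.0000 0.0000

params: Δt=0.04643 u=1.04494 d=0.95700 q=0.53345 e^(-rΔt)=0.99611
t_7 payoffs: 27.5456 19.4742 10.6611 1.0382 0.0000 0.0000 0.0000 0.0000
k=6: node(6,0) S=91.7814 payoff=23.5986 vs cont=23.1494 → 23.5986 [stop]  node(6,1) S=100.2155 payoff=15.1645 vs cont=14.7154 → 15.1645 [stop]  node(6,2) S=109.4246 payoff=5.9554 vs cont=5.5063 → 5.9554 [stop]  node(6,3) S=119.4800 payoff=0.0000 vs cont=0.4825 → 0.4825 [wait]  node(6,4) S=130.4594 payoff=0.0000 vs cont=0.0000 → 0.0000 [wait]  node(6,5) S=142.4477 payoff=0.0000 vs cont=0.0000 → 0.0000 [wait]  node(6,6) S=155.5377 payoff=0.0000 vs cont=0.0000 → 0.0000 [wait]
k=5: node(5,0) S=95.9058 payoff=19.4742 vs cont=19.0251 → 19.4742 [stop]  node(5,1) S=104.7189 payoff=10.6611 vs cont=10.2120 → 10.6611 [stop]  node(5,2) S=114.3418 payoff=1.0382 vs cont=3.0241 → 3.0241 [wait]  node(5,3) S=124.8491 payoff=0.0000 vs cont=0.2242 → 0.2242 [wait]  node(5,4) S=136.3218 payoff=0.0000 vs cont=0.0000 → 0.0000 [wait]  node(5,5) S=148.8488 payoff=0.0000 vs cont=0.0000 → 0.0000 [wait]
k=4: node(4,0) S=100.2155 payoff=15.1645 vs cont=14.7154 → 15.1645 [stop]  node(4,1) S=109.4246 payoff=5.9554 vs cont=6.5615 → 6.5615 [wait]  node(4,2) S=119.4800 payoff=0.0000 vs cont=1.5245 → 1.5245 [wait]  node(4,3) S=130.4594 payoff=0.0000 vs cont=0.1042 → 0.1042 [wait]  node(4,4) S=142.4477 payoff=0.0000 vs cont=0.0000 → 0.0000 [wait]
k=3: node(3,0) S=104.7189 payoff=10.6611 vs cont=10.5341 → 10.6611 [stop]  node(3,1) S=114.3418 payoff=1.0382 vs cont=3.8595 → 3.8595 [wait]  node(3,2) S=124.8491 payoff=0.0000 vs cont=0.7639 → 0.7639 [wait]  node(3,3) S=136.3218 payoff=0.0000 vs cont=0.0484 → 0.0484 [wait]
k=2: node(2,0) S=109.4246 payoff=5.9554 vs cont=7.0054 → 7.0054 [wait]  node(2,1) S=119.4800 payoff=0.0000 vs cont=2.1995 → 2.1995 [wait]  node(2,2) S=130.4594 payoff=0.0000 vs cont=0.3807 → 0.3807 [wait]
k=1: node(1,0) S=114.3418 payoff=1.0382 vs cont=4.4244 → 4.4244 [wait]  node(1,1) S=124.8491 payoff=0.0000 vs cont=1.2245 → 1.2245 [wait]
k=0: node(0,0) S=119.4800 payoff=0.0000 vs cont=2.7069 → 2.7069 [wait]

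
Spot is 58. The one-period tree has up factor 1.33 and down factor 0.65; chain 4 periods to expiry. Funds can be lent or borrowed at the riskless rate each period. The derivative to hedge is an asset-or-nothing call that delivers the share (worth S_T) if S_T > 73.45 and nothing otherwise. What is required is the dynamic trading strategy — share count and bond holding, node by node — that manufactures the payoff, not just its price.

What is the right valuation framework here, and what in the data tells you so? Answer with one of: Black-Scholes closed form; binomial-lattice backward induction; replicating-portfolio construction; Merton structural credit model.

framework: replicating-portfolio construction

Key observation: the task asks for the hedge itself — share and bond holdings at every node of the 4-period tree on spot 58 with factors 1.33/0.65 — which is exactly what the replicating-portfolio construction produces.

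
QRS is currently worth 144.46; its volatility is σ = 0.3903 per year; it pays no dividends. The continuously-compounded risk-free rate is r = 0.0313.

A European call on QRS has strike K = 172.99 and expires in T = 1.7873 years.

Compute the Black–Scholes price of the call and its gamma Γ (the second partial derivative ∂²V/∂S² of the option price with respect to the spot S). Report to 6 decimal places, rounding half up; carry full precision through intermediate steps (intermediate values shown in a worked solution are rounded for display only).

σ√T = 0.3903·√1.7873 = 0.521792
d₁ = (ln(S/K) + (r+σ²/2)T) / (σ√T) = (ln(144.46/172.99) + (0.0313+0.3903²/2)·1.7873) / 0.521792 = (-0.180231 + 0.192076) / 0.521792 = 0.022700
d₂ = d₁ − σ√T = 0.022700 − 0.521792 = -0.499092
e^{−rT} = 0.945594
N(d₁) = 0.509055,  N(d₂) = 0.308857
Call price V = S·N(d₁) − K·e^{−rT}·N(d₂) = 73.538120 − 50.522340 = 23.015781
φ(d₁) = (1/√(2π))·e^{−d₁²/2} = 0.398840
Γ = φ(d₁) / (S·σ·√T) = 0.005291

price = 23.015781
Γ = 0.005291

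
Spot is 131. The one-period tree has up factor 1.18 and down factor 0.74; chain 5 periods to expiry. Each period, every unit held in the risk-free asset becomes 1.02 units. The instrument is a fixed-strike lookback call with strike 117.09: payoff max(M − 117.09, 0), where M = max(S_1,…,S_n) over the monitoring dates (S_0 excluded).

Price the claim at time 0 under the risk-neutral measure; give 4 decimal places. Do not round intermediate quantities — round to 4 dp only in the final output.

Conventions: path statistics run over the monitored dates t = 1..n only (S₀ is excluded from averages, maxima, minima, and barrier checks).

price = 57.8436

Set p* = 0.6364 (from d < R < u); the path-dependent value is the discounted p*-expectation over all price paths.
Enumerate all 2^5 = 32 price paths (U = up ×1.18, D = down ×0.74); each path with k up-moves has probability p*^k·(1−p*)^(5−k).
DDDDD: M=96.9400, payoff=0.0000, prob=0.006358
UDDDD: M=154.5800, payoff=37.4900, prob=0.011127
DUDDD: M=114.3892, payoff=0.0000, prob=0.011127
UUDDD: M=182.4044, payoff=65.3144, prob=0.019472
DDUDD: M=96.9400, payoff=0.0000, prob=0.011127
UDUDD: M=154.5800, payoff=37.4900, prob=0.019472
DUUDD: M=134.9793, payoff=17.8893, prob=0.019472
UUUDD: M=215.2372, payoff=98.1472, prob=0.034076
DDDUD: M=96.9400, payoff=0.0000, prob=0.011127
UDDUD: M=154.5800, payoff=37.4900, prob=0.019472
DUDUD: M=114.3892, payoff=0.0000, prob=0.019472
UUDUD: M=182.4044, payoff=65.3144, prob=0.034076
DDUUD: M=99.8846, payoff=0.0000, prob=0.019472
UDUUD: M=159.2755, payoff=42.1855, prob=0.034076
DUUUD: M=159.2755, payoff=42.1855, prob=0.034076
UUUUD: M=253.9799, payoff=136.8899, prob=0.059633
DDDDU: M=96.9400, payoff=0.0000, prob=0.011127
UDDDU: M=154.5800, payoff=37.4900, prob=0.019472
DUDDU: M=114.3892, payoff=0.0000, prob=0.019472
UUDDU: M=182.4044, payoff=65.3144, prob=0.034076
DDUDU: M=96.9400, payoff=0.0000, prob=0.019472
UDUDU: M=154.5800, payoff=37.4900, prob=0.034076
DUUDU: M=134.9793, payoff=17.8893, prob=0.034076
UUUDU: M=215.2372, payoff=98.1472, prob=0.059633
DDDUU: M=96.9400, payoff=0.0000, prob=0.019472
UDDUU: M=154.5800, payoff=37.4900, prob=0.034076
DUDUU: M=117.8639, payoff=0.7739, prob=0.034076
UUDUU: M=187.9451, payoff=70.8551, prob=0.059633
DDUUU: M=117.8639, payoff=0.7739, prob=0.034076
UDUUU: M=187.9451, payoff=70.8551, prob=0.059633
DUUUU: M=187.9451, payoff=70.8551, prob=0.059633
UUUUU: M=299.6963, payoff=182.6063, prob=0.104358
Price = Σ prob·payoff / R^5 = 63.864015 / 1.104081 = 57.8436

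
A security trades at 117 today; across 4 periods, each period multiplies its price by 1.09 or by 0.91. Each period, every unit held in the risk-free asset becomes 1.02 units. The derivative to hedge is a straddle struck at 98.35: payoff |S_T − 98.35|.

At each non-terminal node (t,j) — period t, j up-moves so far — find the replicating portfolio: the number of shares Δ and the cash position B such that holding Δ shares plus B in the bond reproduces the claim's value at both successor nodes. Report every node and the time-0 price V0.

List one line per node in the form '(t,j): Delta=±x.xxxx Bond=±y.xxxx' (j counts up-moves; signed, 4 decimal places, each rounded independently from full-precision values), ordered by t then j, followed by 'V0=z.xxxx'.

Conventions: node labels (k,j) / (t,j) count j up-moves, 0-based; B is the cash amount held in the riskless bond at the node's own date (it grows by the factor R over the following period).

(0,0): Delta=0.8607 Bond=-73.2016
(1,0): Delta=0.6521 Bond=-52.4560
(1,1): Delta=0.9715 Bond=-88.7990
(2,0): Delta=0.1517 Bond=-5.0214
(2,1): Delta=0.9180 Bond=-84.3584
(2,2): Delta=1.0000 Bond=-94.5309
(3,0): Delta=-1.0000 Bond=96.4216
(3,1): Delta=0.7636 Bond=-69.7404
(3,2): Delta=1.0000 Bond=-96.4216
(3,3): Delta=1.0000 Bond=-96.4216
V0=27.5023

Since d<R<u, set p* = (R−d)/(u−d) = 0.6111; price each node as the discounted p*-expectation of its children.
Payoffs at expiry: V(4,0)=18.1173, V(4,1)=2.2471, V(4,2)=16.7623, V(4,3)=39.5317, V(4,4)=66.8050
(3,0): S=88.1678. Δ = (V_up−V_dn)/(S_up−S_dn) = (2.2471−18.1173)/(96.1029−80.2327) = -1.0000. V = [p*·2.2471 + (1−p*)·18.1173]/1.02 = 8.2538. B = V − Δ·S = 96.4216.
(3,1): S=105.6076. Δ = (V_up−V_dn)/(S_up−S_dn) = (16.7623−2.2471)/(115.1123−96.1029) = 0.7636. V = [p*·16.7623 + (1−p*)·2.2471]/1.02 = 10.8995. B = V − Δ·S = -69.7404.
(3,2): S=126.4970. Δ = (V_up−V_dn)/(S_up−S_dn) = (39.5317−16.7623)/(137.8817−115.1123) = 1.0000. V = [p*·39.5317 + (1−p*)·16.7623]/1.02 = 30.0754. B = V − Δ·S = -96.4216.
(3,3): S=151.5184. Δ = (V_up−V_dn)/(S_up−S_dn) = (66.8050−39.5317)/(165.1550−137.8817) = 1.0000. V = [p*·66.8050 + (1−p*)·39.5317]/1.02 = 55.0968. B = V − Δ·S = -96.4216.
(2,0): S=96.8877. Δ = (V_up−V_dn)/(S_up−S_dn) = (10.8995−8.2538)/(105.6076−88.1678) = 0.1517. V = [p*·10.8995 + (1−p*)·8.2538]/1.02 = 9.6771. B = V − Δ·S = -5.0214.
(2,1): S=116.0523. Δ = (V_up−V_dn)/(S_up−S_dn) = (30.0754−10.8995)/(126.4970−105.6076) = 0.9180. V = [p*·30.0754 + (1−p*)·10.8995]/1.02 = 22.1746. B = V − Δ·S = -84.3584.
(2,2): S=139.0077. Δ = (V_up−V_dn)/(S_up−S_dn) = (55.0968−30.0754)/(151.5184−126.4970) = 1.0000. V = [p*·55.0968 + (1−p*)·30.0754]/1.02 = 44.4768. B = V − Δ·S = -94.5309.
(1,0): S=106.4700. Δ = (V_up−V_dn)/(S_up−S_dn) = (22.1746−9.6771)/(116.0523−96.8877) = 0.6521. V = [p*·22.1746 + (1−p*)·9.6771]/1.02 = 16.9750. B = V − Δ·S = -52.4560.
(1,1): S=127.5300. Δ = (V_up−V_dn)/(S_up−S_dn) = (44.4768−22.1746)/(139.0077−116.0523) = 0.9715. V = [p*·44.4768 + (1−p*)·22.1746]/1.02 = 35.1017. B = V − Δ·S = -88.7990.
(0,0): S=117.0000. Δ = (V_up−V_dn)/(S_up−S_dn) = (35.1017−16.9750)/(127.5300−106.4700) = 0.8607. V = [p*·35.1017 + (1−p*)·16.9750]/1.02 = 27.5023. B = V − Δ·S = -73.2016.
Sanity check at the root: Δ(0,0)·S0 + B(0,0) reproduces V0 = 27.5023.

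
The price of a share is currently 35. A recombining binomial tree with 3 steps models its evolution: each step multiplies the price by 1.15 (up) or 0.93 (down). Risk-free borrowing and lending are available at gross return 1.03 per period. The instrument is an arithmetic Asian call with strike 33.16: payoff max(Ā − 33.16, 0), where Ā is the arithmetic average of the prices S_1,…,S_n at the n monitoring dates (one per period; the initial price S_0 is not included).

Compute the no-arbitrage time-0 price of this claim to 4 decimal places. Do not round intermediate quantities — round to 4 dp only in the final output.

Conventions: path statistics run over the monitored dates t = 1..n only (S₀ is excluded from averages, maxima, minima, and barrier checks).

Under the martingale measure an up-move has probability p* = 0.4545; value the claim as the probability-weighted average of per-path payoffs, discounted 3 periods at R = 1.03.
Enumerate all 2^3 = 8 price paths (U = up ×1.15, D = down ×0.93); each path with k up-moves has probability p*^k·(1−p*)^(3−k).
DDD: Ā=30.3247, payoff=0.0000, prob=0.162284
UDD: Ā=37.4982, payoff=4.3382, prob=0.135237
DUD: Ā=34.9316, payoff=1.7716, prob=0.135237
UUD: Ā=43.1950, payoff=10.0350, prob=0.112697
DDU: Ā=32.5446, payoff=0.0000, prob=0.135237
UDU: Ā=40.2433, payoff=7.0833, prob=0.112697
DUU: Ā=37.6766, payoff=4.5166, prob=0.112697
UUU: Ā=46.5894, payoff=13.4294, prob=0.093914
Price = Σ prob·payoff / R^3 = 4.525673 / 1.092727 = 4.1416

price = 4.1416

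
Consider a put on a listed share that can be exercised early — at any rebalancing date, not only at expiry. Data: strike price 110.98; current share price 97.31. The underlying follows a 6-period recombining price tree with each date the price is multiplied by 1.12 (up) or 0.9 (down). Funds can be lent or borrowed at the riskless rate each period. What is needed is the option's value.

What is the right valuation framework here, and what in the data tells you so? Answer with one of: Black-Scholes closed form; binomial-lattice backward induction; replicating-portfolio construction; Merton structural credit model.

Key observation: with exercise allowed before expiry on a discrete up/down model (6 steps from spot 97.31), the strike-110.98 put's value must be rolled back through the tree testing early exercise at each node.

framework: binomial-lattice backward induction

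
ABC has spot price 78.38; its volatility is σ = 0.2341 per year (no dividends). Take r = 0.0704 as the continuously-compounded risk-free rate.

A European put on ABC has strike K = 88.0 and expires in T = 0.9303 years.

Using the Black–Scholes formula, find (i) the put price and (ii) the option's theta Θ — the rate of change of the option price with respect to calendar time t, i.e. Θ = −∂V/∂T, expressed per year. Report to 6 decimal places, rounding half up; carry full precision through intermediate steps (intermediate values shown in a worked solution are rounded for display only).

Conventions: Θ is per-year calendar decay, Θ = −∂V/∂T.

σ√T = 0.2341·√0.9303 = 0.225794
d₁ = (ln(S/K) + (r+σ²/2)T) / (σ√T) = (ln(78.38/88.0) + (0.0704+0.2341²/2)·0.9303) / 0.225794 = (-0.115768 + 0.090985) / 0.225794 = -0.109761
d₂ = d₁ − σ√T = -0.109761 − 0.225794 = -0.335555
e^{−rT} = 0.936605
N(−d₁) = 0.543700,  N(−d₂) = 0.631397
Put price V = K·e^{−rT}·N(−d₂) − S·N(−d₁) = 52.040536 − 42.615244 = 9.425292
φ(d₁) = (1/√(2π))·e^{−d₁²/2} = 0.396546
Θ = −S·φ(d₁)·σ/(2√T) + r·K·e^{−rT}·N(−d₂) = −3.771891 + 3.663654 = -0.108238

price = 9.425292
Θ = -0.108238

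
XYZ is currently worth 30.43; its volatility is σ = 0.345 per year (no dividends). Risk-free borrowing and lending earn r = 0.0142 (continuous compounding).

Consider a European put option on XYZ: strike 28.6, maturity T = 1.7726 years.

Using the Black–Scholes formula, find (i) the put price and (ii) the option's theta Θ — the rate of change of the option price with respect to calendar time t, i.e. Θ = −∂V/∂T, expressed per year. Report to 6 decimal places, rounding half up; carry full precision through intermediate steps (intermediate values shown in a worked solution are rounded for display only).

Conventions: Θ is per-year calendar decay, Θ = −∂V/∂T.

price = 4.119727
Θ = -1.236097

σ√T = 0.345·√1.7726 = 0.459330
d₁ = (ln(S/K) + (r+σ²/2)T) / (σ√T) = (ln(30.43/28.6) + (0.0142+0.345²/2)·1.7726) / 0.459330 = (0.062022 + 0.130663) / 0.459330 = 0.419492
d₂ = d₁ − σ√T = 0.419492 − 0.459330 = -0.039838
e^{−rT} = 0.975143
N(−d₁) = 0.337428,  N(−d₂) = 0.515889
Put price V = K·e^{−rT}·N(−d₂) − S·N(−d₁) = 14.387672 − 10.267945 = 4.119727
φ(d₁) = (1/√(2π))·e^{−d₁²/2} = 0.365341
Θ = −S·φ(d₁)·σ/(2√T) + r·K·e^{−rT}·N(−d₂) = −1.440402 + 0.204305 = -1.236097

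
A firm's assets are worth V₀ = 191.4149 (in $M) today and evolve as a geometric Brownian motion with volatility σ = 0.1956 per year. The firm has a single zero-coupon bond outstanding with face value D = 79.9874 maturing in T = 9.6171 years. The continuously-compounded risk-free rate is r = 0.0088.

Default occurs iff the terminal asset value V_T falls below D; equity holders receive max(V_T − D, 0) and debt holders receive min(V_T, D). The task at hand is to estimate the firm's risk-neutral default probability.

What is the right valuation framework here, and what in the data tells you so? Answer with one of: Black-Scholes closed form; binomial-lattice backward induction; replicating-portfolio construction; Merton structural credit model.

framework: Merton structural credit model

Key observation: a levered firm with one bullet debt due at 9.6171 years is the canonical structural-credit setup: equity is a call on the firm's assets struck at the face value.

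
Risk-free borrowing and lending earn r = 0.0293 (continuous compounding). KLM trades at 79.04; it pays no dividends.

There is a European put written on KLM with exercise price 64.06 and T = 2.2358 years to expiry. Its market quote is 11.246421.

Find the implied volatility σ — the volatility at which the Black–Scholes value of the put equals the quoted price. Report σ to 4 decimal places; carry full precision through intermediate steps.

sigma = 0.4781

At σ = 0.4781 the Black–Scholes value reproduces the quote:
σ√T = 0.4781·√2.2358 = 0.714883
d₁ = (ln(S/K) + (r+σ²/2)T) / (σ√T) = (ln(79.04/64.06) + (0.0293+0.4781²/2)·2.2358) / 0.714883 = (0.210134 + 0.321038) / 0.714883 = 0.743019
d₂ = d₁ − σ√T = 0.743019 − 0.714883 = 0.028136
e^{−rT} = 0.936591
N(−d₁) = 0.228735,  N(−d₂) = 0.488777
V = K·e^{−rT}·N(−d₂) − S·N(−d₁) = 29.325641 − 18.079220 = 11.246421 (equal to the quote); since ∂V/∂σ > 0 for all σ, the implied volatility is unique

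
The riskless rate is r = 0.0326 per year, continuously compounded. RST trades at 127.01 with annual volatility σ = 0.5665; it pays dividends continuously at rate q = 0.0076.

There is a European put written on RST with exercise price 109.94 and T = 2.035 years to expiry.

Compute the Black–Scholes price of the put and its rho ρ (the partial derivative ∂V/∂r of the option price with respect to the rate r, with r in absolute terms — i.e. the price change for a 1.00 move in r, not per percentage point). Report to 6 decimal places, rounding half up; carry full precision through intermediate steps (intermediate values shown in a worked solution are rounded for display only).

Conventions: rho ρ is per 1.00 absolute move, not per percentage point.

price = 25.658925
ρ = -118.198090

σ√T = 0.5665·√2.035 = 0.808132
d₁ = (ln(S/K) + (r−q+σ²/2)T) / (σ√T) = (ln(127.01/109.94) + (0.0326−0.0076+0.5665²/2)·2.035) / 0.808132 = (0.144331 + 0.377413) / 0.808132 = 0.645618
d₂ = d₁ − σ√T = 0.645618 − 0.808132 = -0.162514
e^{−rT} = 0.935812
e^{−qT} = 0.984653
N(−d₁) = 0.259263,  N(−d₂) = 0.564549
Put price V = K·e^{−rT}·N(−d₂) − S·e^{−qT}·N(−d₁) = 58.082600 − 32.423675 = 25.658925
ρ = −K·T·e^{−rT}·N(−d₂) = -118.198090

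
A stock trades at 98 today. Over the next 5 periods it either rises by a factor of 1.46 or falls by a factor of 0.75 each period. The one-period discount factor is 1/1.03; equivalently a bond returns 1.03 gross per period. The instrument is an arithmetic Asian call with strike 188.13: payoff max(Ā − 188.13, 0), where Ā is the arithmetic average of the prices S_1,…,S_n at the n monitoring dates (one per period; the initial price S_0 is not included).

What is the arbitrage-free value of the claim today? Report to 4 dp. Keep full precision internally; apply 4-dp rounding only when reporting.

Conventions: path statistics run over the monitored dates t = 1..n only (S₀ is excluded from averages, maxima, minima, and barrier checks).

price = 4.1499

Set p* = 0.3944 (from d < R < u); the path-dependent value is the discounted p*-expectation over all price paths.
Enumerate all 2^5 = 32 price paths (U = up ×1.46, D = down ×0.75); each path with k up-moves has probability p*^k·(1−p*)^(5−k).
DDDDD: Ā=44.8465, payoff=0.0000, prob=0.081480
UDDDD: Ā=87.3012, payoff=0.0000, prob=0.053057
DUDDD: Ā=73.3852, payoff=0.0000, prob=0.053057
UUDDD: Ā=142.8564, payoff=0.0000, prob=0.034549
DDUDD: Ā=62.9482, payoff=0.0000, prob=0.053057
UDUDD: Ā=122.5391, payoff=0.0000, prob=0.034549
DUUDD: Ā=108.6231, payoff=0.0000, prob=0.034549
UUUDD: Ā=211.4529, payoff=23.3229, prob=0.022497
DDDUD: Ā=55.1204, payoff=0.0000, prob=0.053057
UDDUD: Ā=107.3011, payoff=0.0000, prob=0.034549
DUDUD: Ā=93.3851, payoff=0.0000, prob=0.034549
UUDUD: Ā=181.7896, payoff=0.0000, prob=0.022497
DDUUD: Ā=82.9481, payoff=0.0000, prob=0.034549
UDUUD: Ā=161.4722, payoff=0.0000, prob=0.022497
DUUUD: Ā=147.5562, payoff=0.0000, prob=0.022497
UUUUD: Ā=287.2428, payoff=99.1128, prob=0.014649
DDDDU: Ā=49.2496, payoff=0.0000, prob=0.053057
UDDDU: Ā=95.8725, payoff=0.0000, prob=0.034549
DUDDU: Ā=81.9565, payoff=0.0000, prob=0.034549
UUDDU: Ā=159.5421, payoff=0.0000, prob=0.022497
DDUDU: Ā=71.5195, payoff=0.0000, prob=0.034549
UDUDU: Ā=139.2247, payoff=0.0000, prob=0.022497
DUUDU: Ā=125.3087, payoff=0.0000, prob=0.022497
UUUDU: Ā=243.9343, payoff=55.8043, prob=0.014649
DDDUU: Ā=63.6918, payoff=0.0000, prob=0.034549
UDDUU: Ā=123.9867, payoff=0.0000, prob=0.022497
DUDUU: Ā=110.0707, payoff=0.0000, prob=0.022497
UUDUU: Ā=214.2709, payoff=26.1409, prob=0.014649
DDUUU: Ā=99.6337, payoff=0.0000, prob=0.022497
UDUUU: Ā=193.9536, payoff=5.8236, prob=0.014649
DUUUU: Ā=180.0376, payoff=0.0000, prob=0.014649
UUUUU: Ā=350.4732, payoff=162.3432, prob=0.009539
Price = Σ prob·payoff / R^5 = 4.810899 / 1.159274 = 4.1499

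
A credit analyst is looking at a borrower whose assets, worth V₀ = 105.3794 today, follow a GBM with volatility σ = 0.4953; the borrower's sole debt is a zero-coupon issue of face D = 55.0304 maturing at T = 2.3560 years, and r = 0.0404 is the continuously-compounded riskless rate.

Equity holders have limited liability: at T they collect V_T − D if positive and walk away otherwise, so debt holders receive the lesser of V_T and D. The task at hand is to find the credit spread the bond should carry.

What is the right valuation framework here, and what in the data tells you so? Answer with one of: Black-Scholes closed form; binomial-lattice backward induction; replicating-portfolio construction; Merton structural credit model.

Key observation: the data describe a firm's assets (V₀ = 105.3794, GBM) and a single zero-coupon debt of face 55.0304, so credit quantities follow from equity-as-call in the structural model.

framework: Merton structural credit model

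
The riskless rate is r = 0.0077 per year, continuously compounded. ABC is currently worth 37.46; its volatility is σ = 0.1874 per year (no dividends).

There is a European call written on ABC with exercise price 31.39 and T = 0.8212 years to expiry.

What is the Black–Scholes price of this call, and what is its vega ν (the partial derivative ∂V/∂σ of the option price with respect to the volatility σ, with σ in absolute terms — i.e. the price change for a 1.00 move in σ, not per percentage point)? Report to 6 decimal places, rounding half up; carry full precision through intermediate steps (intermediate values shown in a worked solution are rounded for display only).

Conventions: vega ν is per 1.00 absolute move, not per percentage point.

σ√T = 0.1874·√0.8212 = 0.169822
d₁ = (ln(S/K) + (r+σ²/2)T) / (σ√T) = (ln(37.46/31.39) + (0.0077+0.1874²/2)·0.8212) / 0.169822 = (0.176784 + 0.020743) / 0.169822 = 1.163143
d₂ = d₁ − σ√T = 1.163143 − 0.169822 = 0.993321
e^{−rT} = 0.993697
N(d₁) = 0.877614,  N(d₂) = 0.839723
Call price V = S·N(d₁) − K·e^{−rT}·N(d₂) = 32.875430 − 26.192764 = 6.682666
φ(d₁) = (1/√(2π))·e^{−d₁²/2} = 0.202830
ν = S·φ(d₁)·√T = 6.885309

price = 6.682666
ν = 6.885309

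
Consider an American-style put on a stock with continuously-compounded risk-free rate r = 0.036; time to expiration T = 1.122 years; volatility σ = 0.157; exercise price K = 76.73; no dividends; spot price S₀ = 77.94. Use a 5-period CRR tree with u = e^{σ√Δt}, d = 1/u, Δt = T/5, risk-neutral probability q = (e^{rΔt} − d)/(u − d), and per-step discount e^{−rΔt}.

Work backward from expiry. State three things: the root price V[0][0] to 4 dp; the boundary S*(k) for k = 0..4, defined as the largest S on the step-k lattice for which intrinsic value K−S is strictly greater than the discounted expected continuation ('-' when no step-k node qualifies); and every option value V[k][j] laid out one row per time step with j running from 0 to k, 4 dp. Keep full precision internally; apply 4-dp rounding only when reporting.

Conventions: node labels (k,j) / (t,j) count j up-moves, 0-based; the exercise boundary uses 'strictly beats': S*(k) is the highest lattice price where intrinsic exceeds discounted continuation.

price = 3.6218
boundary = - - 67.1679 62.3537 67.1679
tree:
3.6218
6.0036 1.6139
9.5621 3.0127 0.4270
14.3763 5.4731 0.9275 0.0000
18.8455 9.5621 2.0147 0.0000 0.0000
22.9943 14.3763 4.3763 0.0000 0.0000 0.0000

params: Δt=0.22440 u=1.07721 d=0.92833 q=0.53590 e^(-rΔt)=0.99195
t_5 payoffs: 22.9943 14.3763 4.3763 0.0000 0.0000 0.0000
t_4: node(4,0) S=57.8845 payoff=18.8455 vs cont=18.2281 → 18.8455 [stop]  node(4,1) S=67.1679 payoff=9.5621 vs cont=8.9448 → 9.5621 [stop]  node(4,2) S=77.9400 payoff=0.0000 vs cont=2.0147 → 2.0147 [wait]  node(4,3) S=90.4397 payoff=0.0000 vs cont=0.0000 → 0.0000 [wait]  node(4,4) S=104.9442 payoff=0.0000 vs cont=0.0000 → 0.0000 [wait]  ⇒ S*(4)=67.1679
t_3: node(3,0) S=62.3537 payoff=14.3763 vs cont=13.7590 → 14.3763 [stop]  node(3,1) S=72.3537 payoff=4.3763 vs cont=5.4731 → 5.4731 [wait]  node(3,2) S=83.9576 payoff=0.0000 vs cont=0.9275 → 0.9275 [wait]  node(3,3) S=97.4224 payoff=0.0000 vs cont=0.0000 → 0.0000 [wait]  ⇒ S*(3)=62.3537
t_2: node(2,0) S=67.1679 payoff=9.5621 vs cont=9.5279 → 9.5621 [stop]  node(2,1) S=77.9400 payoff=0.0000 vs cont=3.0127 → 3.0127 [wait]  node(2,2) S=90.4397 payoff=0.0000 vs cont=0.4270 → 0.4270 [wait]  ⇒ S*(2)=67.1679
t_1: node(1,0) S=72.3537 payoff=4.3763 vs cont=6.0036 → 6.0036 [wait]  node(1,1) S=83.9576 payoff=0.0000 vs cont=1.6139 → 1.6139 [wait]  ⇒ S*(1)=-
t_0: node(0,0) S=77.9400 payoff=0.0000 vs cont=3.6218 → 3.6218 [wait]  ⇒ S*(0)=-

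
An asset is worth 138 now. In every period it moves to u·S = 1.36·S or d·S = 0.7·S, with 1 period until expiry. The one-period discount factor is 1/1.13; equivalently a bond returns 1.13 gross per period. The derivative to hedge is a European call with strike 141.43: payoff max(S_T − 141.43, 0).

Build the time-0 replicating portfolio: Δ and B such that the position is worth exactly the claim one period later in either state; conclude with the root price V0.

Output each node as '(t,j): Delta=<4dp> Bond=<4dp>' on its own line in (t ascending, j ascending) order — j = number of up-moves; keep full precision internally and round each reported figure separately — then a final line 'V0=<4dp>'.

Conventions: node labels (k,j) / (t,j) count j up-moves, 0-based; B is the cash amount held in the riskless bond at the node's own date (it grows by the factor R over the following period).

(0,0): Delta=0.5078 Bond=-43.4098
V0=26.6660

No-arbitrage ⇒ martingale measure with p* = (R−d)/(u−d) = 0.6515.
Expiry values: V(1,0)=0.0000, V(1,1)=46.2500
Node (0,0) S=138.0000: V=(p*·46.2500+(1−p*)·0.0000)/1.13=26.6660; Δ=(46.2500−0.0000)/(187.6800−96.6000)=0.5078; B=V−Δ·S=-43.4098
Check: Δ(0,0)·S0 + B(0,0) = 26.6660 = V0.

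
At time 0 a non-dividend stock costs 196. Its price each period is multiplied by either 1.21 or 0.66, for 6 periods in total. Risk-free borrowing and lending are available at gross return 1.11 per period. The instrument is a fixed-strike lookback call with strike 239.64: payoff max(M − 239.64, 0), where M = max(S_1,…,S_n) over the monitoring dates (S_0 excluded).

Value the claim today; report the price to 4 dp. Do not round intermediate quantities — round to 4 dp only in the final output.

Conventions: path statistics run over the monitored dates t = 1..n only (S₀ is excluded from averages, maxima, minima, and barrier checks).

price = 95.6335

With p* = (R−d)/(u−d) = 0.8182, sum probability × payoff across the paths and divide by R^6.
Enumerate all 2^6 = 64 price paths (U = up ×1.21, D = down ×0.66); each path with k up-moves has probability p*^k·(1−p*)^(6−k).
DDDDDD: M=129.3600, payoff=0.0000, prob=0.000036
UDDDDD: M=237.1600, payoff=0.0000, prob=0.000163
DUDDDD: M=156.5256, payoff=0.0000, prob=0.000163
UUDDDD: M=286.9636, payoff=47.3236, prob=0.000732
DDUDDD: M=129.3600, payoff=0.0000, prob=0.000163
UDUDDD: M=237.1600, payoff=0.0000, prob=0.000732
DUUDDD: M=189.3960, payoff=0.0000, prob=0.000732
UUUDDD: M=347.2260, payoff=107.5860, prob=0.003292
DDDUDD: M=129.3600, payoff=0.0000, prob=0.000163
UDDUDD: M=237.1600, payoff=0.0000, prob=0.000732
DUDUDD: M=156.5256, payoff=0.0000, prob=0.000732
UUDUDD: M=286.9636, payoff=47.3236, prob=0.003292
DDUUDD: M=129.3600, payoff=0.0000, prob=0.000732
UDUUDD: M=237.1600, payoff=0.0000, prob=0.003292
DUUUDD: M=229.1691, payoff=0.0000, prob=0.003292
UUUUDD: M=420.1434, payoff=180.5034, prob=0.014814
DDDDUD: M=129.3600, payoff=0.0000, prob=0.000163
UDDDUD: M=237.1600, payoff=0.0000, prob=0.000732
DUDDUD: M=156.5256, payoff=0.0000, prob=0.000732
UUDDUD: M=286.9636, payoff=47.3236, prob=0.003292
DDUDUD: M=129.3600, payoff=0.0000, prob=0.000732
UDUDUD: M=237.1600, payoff=0.0000, prob=0.003292
DUUDUD: M=189.3960, payoff=0.0000, prob=0.003292
UUUDUD: M=347.2260, payoff=107.5860, prob=0.014814
DDDUUD: M=129.3600, payoff=0.0000, prob=0.000732
UDDUUD: M=237.1600, payoff=0.0000, prob=0.003292
DUDUUD: M=156.5256, payoff=0.0000, prob=0.003292
UUDUUD: M=286.9636, payoff=47.3236, prob=0.014814
DDUUUD: M=151.2516, payoff=0.0000, prob=0.003292
UDUUUD: M=277.2946, payoff=37.6546, prob=0.014814
DUUUUD: M=277.2946, payoff=37.6546, prob=0.014814
UUUUUD: M=508.3735, payoff=268.7335, prob=0.066663
DDDDDU: M=129.3600, payoff=0.0000, prob=0.000163
UDDDDU: M=237.1600, payoff=0.0000, prob=0.000732
DUDDDU: M=156.5256, payoff=0.0000, prob=0.000732
UUDDDU: M=286.9636, payoff=47.3236, prob=0.003292
DDUDDU: M=129.3600, payoff=0.0000, prob=0.000732
UDUDDU: M=237.1600, payoff=0.0000, prob=0.003292
DUUDDU: M=189.3960, payoff=0.0000, prob=0.003292
UUUDDU: M=347.2260, payoff=107.5860, prob=0.014814
DDDUDU: M=129.3600, payoff=0.0000, prob=0.000732
UDDUDU: M=237.1600, payoff=0.0000, prob=0.003292
DUDUDU: M=156.5256, payoff=0.0000, prob=0.003292
UUDUDU: M=286.9636, payoff=47.3236, prob=0.014814
DDUUDU: M=129.3600, payoff=0.0000, prob=0.003292
UDUUDU: M=237.1600, payoff=0.0000, prob=0.014814
DUUUDU: M=229.1691, payoff=0.0000, prob=0.014814
UUUUDU: M=420.1434, payoff=180.5034, prob=0.066663
DDDDUU: M=129.3600, payoff=0.0000, prob=0.000732
UDDDUU: M=237.1600, payoff=0.0000, prob=0.003292
DUDDUU: M=156.5256, payoff=0.0000, prob=0.003292
UUDDUU: M=286.9636, payoff=47.3236, prob=0.014814
DDUDUU: M=129.3600, payoff=0.0000, prob=0.003292
UDUDUU: M=237.1600, payoff=0.0000, prob=0.014814
DUUDUU: M=189.3960, payoff=0.0000, prob=0.014814
UUUDUU: M=347.2260, payoff=107.5860, prob=0.066663
DDDUUU: M=129.3600, payoff=0.0000, prob=0.003292
UDDUUU: M=237.1600, payoff=0.0000, prob=0.014814
DUDUUU: M=183.0145, payoff=0.0000, prob=0.014814
UUDUUU: M=335.5265, payoff=95.8865, prob=0.066663
DDUUUU: M=183.0145, payoff=0.0000, prob=0.014814
UDUUUU: M=335.5265, payoff=95.8865, prob=0.066663
DUUUUU: M=335.5265, payoff=95.8865, prob=0.066663
UUUUUU: M=615.1320, payoff=375.4920, prob=0.299985
Price = Σ prob·payoff / R^6 = 178.874259 / 1.870415 = 95.6335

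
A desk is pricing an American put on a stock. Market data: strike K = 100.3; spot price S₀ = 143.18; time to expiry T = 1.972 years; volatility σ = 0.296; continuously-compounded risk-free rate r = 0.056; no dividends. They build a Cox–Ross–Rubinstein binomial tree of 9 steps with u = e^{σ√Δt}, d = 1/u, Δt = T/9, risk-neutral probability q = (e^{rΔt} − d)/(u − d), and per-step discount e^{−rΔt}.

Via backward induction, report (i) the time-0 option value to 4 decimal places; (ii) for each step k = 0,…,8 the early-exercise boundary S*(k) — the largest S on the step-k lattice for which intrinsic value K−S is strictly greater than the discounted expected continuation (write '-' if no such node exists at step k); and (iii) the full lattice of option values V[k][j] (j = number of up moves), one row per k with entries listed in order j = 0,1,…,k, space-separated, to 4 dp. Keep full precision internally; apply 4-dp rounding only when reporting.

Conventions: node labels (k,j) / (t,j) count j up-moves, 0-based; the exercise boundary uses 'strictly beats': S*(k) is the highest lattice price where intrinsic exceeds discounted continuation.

Δt=0.21911  u=1.14861  d=0.87061  q=0.50983  discount=0.98780
step 9 (expiry): payoffs max(K−S,0) = 59.1550 46.0169 28.6835 5.8155 0.0000 0.0000 0.0000 0.0000 0.0000 0.0000
step 8: (k=8,j=0): S=47.2597, K−S=53.0403, hold=51.8171 ⇒ V=53.0403 exercise | (k=8,j=1): S=62.3504, K−S=37.9496, hold=36.7265 ⇒ V=37.9496 exercise | (k=8,j=2): S=82.2596, K−S=18.0404, hold=16.8172 ⇒ V=18.0404 exercise | (k=8,j=3): S=108.5262, K−S=0.0000, hold=2.8158 ⇒ V=2.8158 continue | (k=8,j=4): S=143.1800, K−S=0.0000, hold=0.0000 ⇒ V=0.0000 continue | (k=8,j=5): S=188.8992, K−S=0.0000, hold=0.0000 ⇒ V=0.0000 continue | (k=8,j=6): S=249.2172, K−S=0.0000, hold=0.0000 ⇒ V=0.0000 continue | (k=8,j=7): S=328.7955, K−S=0.0000, hold=0.0000 ⇒ V=0.0000 continue | (k=8,j=8): S=433.7841, K−S=0.0000, hold=0.0000 ⇒ V=0.0000 continue  boundary S*=82.2596
step 7: (k=7,j=0): S=54.2831, K−S=46.0169, hold=44.7937 ⇒ V=46.0169 exercise | (k=7,j=1): S=71.6165, K−S=28.6835, hold=27.4604 ⇒ V=28.6835 exercise | (k=7,j=2): S=94.4845, K−S=5.8155, hold=10.1532 ⇒ V=10.1532 continue | (k=7,j=3): S=124.6546, K−S=0.0000, hold=1.3634 ⇒ V=1.3634 continue | (k=7,j=4): S=164.4585, K−S=0.0000, hold=0.0000 ⇒ V=0.0000 continue | (k=7,j=5): S=216.9722, K−S=0.0000, hold=0.0000 ⇒ V=0.0000 continue | (k=7,j=6): S=286.2542, K−S=0.0000, hold=0.0000 ⇒ V=0.0000 continue | (k=7,j=7): S=377.6589, K−S=0.0000, hold=0.0000 ⇒ V=0.0000 continue  boundary S*=71.6165
step 6: (k=6,j=0): S=62.3504, K−S=37.9496, hold=36.7265 ⇒ V=37.9496 exercise | (k=6,j=1): S=82.2596, K−S=18.0404, hold=19.0017 ⇒ V=19.0017 continue | (k=6,j=2): S=108.5262, K−S=0.0000, hold=5.6027 ⇒ V=5.6027 continue | (k=6,j=3): S=143.1800, K−S=0.0000, hold=0.6602 ⇒ V=0.6602 continue | (k=6,j=4): S=188.8992, K−S=0.0000, hold=0.0000 ⇒ V=0.0000 continue | (k=6,j=5): S=249.2172, K−S=0.0000, hold=0.0000 ⇒ V=0.0000 continue | (k=6,j=6): S=328.7955, K−S=0.0000, hold=0.0000 ⇒ V=0.0000 continue  boundary S*=62.3504
step 5: (k=5,j=0): S=71.6165, K−S=28.6835, hold=27.9445 ⇒ V=28.6835 exercise | (k=5,j=1): S=94.4845, K−S=5.8155, hold=12.0221 ⇒ V=12.0221 continue | (k=5,j=2): S=124.6546, K−S=0.0000, hold=3.0453 ⇒ V=3.0453 continue | (k=5,j=3): S=164.4585, K−S=0.0000, hold=0.3196 ⇒ V=0.3196 continue | (k=5,j=4): S=216.9722, K−S=0.0000, hold=0.0000 ⇒ V=0.0000 continue | (k=5,j=5): S=286.2542, K−S=0.0000, hold=0.0000 ⇒ V=0.0000 continue  boundary S*=71.6165
step 4: (k=4,j=0): S=82.2596, K−S=18.0404, hold=19.9429 ⇒ V=19.9429 continue | (k=4,j=1): S=108.5262, K−S=0.0000, hold=7.3547 ⇒ V=7.3547 continue | (k=4,j=2): S=143.1800, K−S=0.0000, hold=1.6355 ⇒ V=1.6355 continue | (k=4,j=3): S=188.8992, K−S=0.0000, hold=0.1548 ⇒ V=0.1548 continue | (k=4,j=4): S=249.2172, K−S=0.0000, hold=0.0000 ⇒ V=0.0000 continue  boundary S*=-
step 3: (k=3,j=0): S=94.4845, K−S=5.8155, hold=13.3602 ⇒ V=13.3602 continue | (k=3,j=1): S=124.6546, K−S=0.0000, hold=4.3848 ⇒ V=4.3848 continue | (k=3,j=2): S=164.4585, K−S=0.0000, hold=0.8698 ⇒ V=0.8698 continue | (k=3,j=3): S=216.9722, K−S=0.0000, hold=0.0749 ⇒ V=0.0749 continue  boundary S*=-
step 2: (k=2,j=0): S=108.5262, K−S=0.0000, hold=8.6772 ⇒ V=8.6772 continue | (k=2,j=1): S=143.1800, K−S=0.0000, hold=2.5612 ⇒ V=2.5612 continue | (k=2,j=2): S=188.8992, K−S=0.0000, hold=0.4589 ⇒ V=0.4589 continue  boundary S*=-
step 1: (k=1,j=0): S=124.6546, K−S=0.0000, hold=5.4913 ⇒ V=5.4913 continue | (k=1,j=1): S=164.4585, K−S=0.0000, hold=1.4712 ⇒ V=1.4712 continue  boundary S*=-
step 0: (k=0,j=0): S=143.1800, K−S=0.0000, hold=3.3998 ⇒ V=3.3998 continue  boundary S*=-

price = 3.3998
boundary = - - - - - 71.6165 62.3504 71.6165 82.2596
tree:
3.3998
5.4913 1.4712
8.6772 2.5612 0.4589
13.3602 4.3848 0.8698 0.0749
19.9429 7.3547 1.6355 0.1548 0.0000
28.6835 12.0221 3.0453 0.3196 0.0000 0.0000
37.9496 19.0017 5.6027 0.6602 0.0000 0.0000 0.0000
46.0169 28.6835 10.1532 1.3634 0.0000 0.0000 0.0000 0.0000
53.0403 37.9496 18.0404 2.8158 0.0000 0.0000 0.0000 0.0000 0.0000
59.1550 46.0169 28.6835 5.8155 0.0000 0.0000 0.0000 0.0000 0.0000 0.0000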